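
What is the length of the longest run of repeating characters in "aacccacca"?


Input: "aacccacca"
Scanning for longest run:
  Position 1 ('a'): continues run of 'a', length=2
  Position 2 ('c'): new char, reset run to 1
  Position 3 ('c'): continues run of 'c', length=2
  Position 4 ('c'): continues run of 'c', length=3
  Position 5 ('a'): new char, reset run to 1
  Position 6 ('c'): new char, reset run to 1
  Position 7 ('c'): continues run of 'c', length=2
  Position 8 ('a'): new char, reset run to 1
Longest run: 'c' with length 3

3


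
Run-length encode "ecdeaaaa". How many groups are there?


Input: ecdeaaaa
Scanning for consecutive runs:
  Group 1: 'e' x 1 (positions 0-0)
  Group 2: 'c' x 1 (positions 1-1)
  Group 3: 'd' x 1 (positions 2-2)
  Group 4: 'e' x 1 (positions 3-3)
  Group 5: 'a' x 4 (positions 4-7)
Total groups: 5

5


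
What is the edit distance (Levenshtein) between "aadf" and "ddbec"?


Computing edit distance: "aadf" -> "ddbec"
DP table:
           d    d    b    e    c
      0    1    2    3    4    5
  a   1    1    2    3    4    5
  a   2    2    2    3    4    5
  d   3    2    2    3    4    5
  f   4    3    3    3    4    5
Edit distance = dp[4][5] = 5

5


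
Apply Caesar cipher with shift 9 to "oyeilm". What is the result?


Caesar cipher: shift "oyeilm" by 9
  'o' (pos 14) + 9 = pos 23 = 'x'
  'y' (pos 24) + 9 = pos 7 = 'h'
  'e' (pos 4) + 9 = pos 13 = 'n'
  'i' (pos 8) + 9 = pos 17 = 'r'
  'l' (pos 11) + 9 = pos 20 = 'u'
  'm' (pos 12) + 9 = pos 21 = 'v'
Result: xhnruv

xhnruv


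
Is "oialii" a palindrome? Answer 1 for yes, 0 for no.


Input: oialii
Reversed: iilaio
  Compare pos 0 ('o') with pos 5 ('i'): MISMATCH
  Compare pos 1 ('i') with pos 4 ('i'): match
  Compare pos 2 ('a') with pos 3 ('l'): MISMATCH
Result: not a palindrome

0


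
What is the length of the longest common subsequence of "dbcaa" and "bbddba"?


LCS of "dbcaa" and "bbddba"
DP table:
           b    b    d    d    b    a
      0    0    0    0    0    0    0
  d   0    0    0    1    1    1    1
  b   0    1    1    1    1    2    2
  c   0    1    1    1    1    2    2
  a   0    1    1    1    1    2    3
  a   0    1    1    1    1    2    3
LCS length = dp[5][6] = 3

3


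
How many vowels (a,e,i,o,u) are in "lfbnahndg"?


Input: lfbnahndg
Checking each character:
  'l' at position 0: consonant
  'f' at position 1: consonant
  'b' at position 2: consonant
  'n' at position 3: consonant
  'a' at position 4: vowel (running total: 1)
  'h' at position 5: consonant
  'n' at position 6: consonant
  'd' at position 7: consonant
  'g' at position 8: consonant
Total vowels: 1

1


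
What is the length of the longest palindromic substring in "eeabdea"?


Input: "eeabdea"
Checking substrings for palindromes:
  [0:2] "ee" (len 2) => palindrome
Longest palindromic substring: "ee" with length 2

2


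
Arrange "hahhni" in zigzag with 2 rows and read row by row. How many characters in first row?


Zigzag "hahhni" into 2 rows:
Placing characters:
  'h' => row 0
  'a' => row 1
  'h' => row 0
  'h' => row 1
  'n' => row 0
  'i' => row 1
Rows:
  Row 0: "hhn"
  Row 1: "ahi"
First row length: 3

3


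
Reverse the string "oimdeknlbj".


Input: oimdeknlbj
Reading characters right to left:
  Position 9: 'j'
  Position 8: 'b'
  Position 7: 'l'
  Position 6: 'n'
  Position 5: 'k'
  Position 4: 'e'
  Position 3: 'd'
  Position 2: 'm'
  Position 1: 'i'
  Position 0: 'o'
Reversed: jblnkedmio

jblnkedmio


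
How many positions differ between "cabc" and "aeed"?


Comparing "cabc" and "aeed" position by position:
  Position 0: 'c' vs 'a' => DIFFER
  Position 1: 'a' vs 'e' => DIFFER
  Position 2: 'b' vs 'e' => DIFFER
  Position 3: 'c' vs 'd' => DIFFER
Positions that differ: 4

4


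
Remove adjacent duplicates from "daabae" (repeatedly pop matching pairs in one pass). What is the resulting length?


Input: daabae
Stack-based adjacent duplicate removal:
  Read 'd': push. Stack: d
  Read 'a': push. Stack: da
  Read 'a': matches stack top 'a' => pop. Stack: d
  Read 'b': push. Stack: db
  Read 'a': push. Stack: dba
  Read 'e': push. Stack: dbae
Final stack: "dbae" (length 4)

4


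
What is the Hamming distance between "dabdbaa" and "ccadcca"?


Comparing "dabdbaa" and "ccadcca" position by position:
  Position 0: 'd' vs 'c' => differ
  Position 1: 'a' vs 'c' => differ
  Position 2: 'b' vs 'a' => differ
  Position 3: 'd' vs 'd' => same
  Position 4: 'b' vs 'c' => differ
  Position 5: 'a' vs 'c' => differ
  Position 6: 'a' vs 'a' => same
Total differences (Hamming distance): 5

5


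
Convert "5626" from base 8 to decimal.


Input: "5626" in base 8
Positional expansion:
  Digit '5' (value 5) x 8^3 = 2560
  Digit '6' (value 6) x 8^2 = 384
  Digit '2' (value 2) x 8^1 = 16
  Digit '6' (value 6) x 8^0 = 6
Sum = 2966

2966


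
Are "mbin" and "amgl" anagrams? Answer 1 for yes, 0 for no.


Strings: "mbin", "amgl"
Sorted first:  bimn
Sorted second: aglm
Differ at position 0: 'b' vs 'a' => not anagrams

0


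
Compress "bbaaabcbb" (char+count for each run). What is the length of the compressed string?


Input: bbaaabcbb
Runs:
  'b' x 2 => "b2"
  'a' x 3 => "a3"
  'b' x 1 => "b1"
  'c' x 1 => "c1"
  'b' x 2 => "b2"
Compressed: "b2a3b1c1b2"
Compressed length: 10

10


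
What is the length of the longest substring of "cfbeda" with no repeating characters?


Input: "cfbeda"
Sliding window (track last position of each char):
  Position 0 ('c'): window [0,0] length 1 -- new best
  Position 1 ('f'): window [0,1] length 2 -- new best
  Position 2 ('b'): window [0,2] length 3 -- new best
  Position 3 ('e'): window [0,3] length 4 -- new best
  Position 4 ('d'): window [0,4] length 5 -- new best
  Position 5 ('a'): window [0,5] length 6 -- new best
Longest substring with no repeats: "cfbeda" with length 6

6


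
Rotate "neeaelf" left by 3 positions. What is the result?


Input: "neeaelf", rotate left by 3
First 3 characters: "nee"
Remaining characters: "aelf"
Concatenate remaining + first: "aelf" + "nee" = "aelfnee"

aelfnee


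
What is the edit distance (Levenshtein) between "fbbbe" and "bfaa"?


Computing edit distance: "fbbbe" -> "bfaa"
DP table:
           b    f    a    a
      0    1    2    3    4
  f   1    1    1    2    3
  b   2    1    2    2    3
  b   3    2    2    3    3
  b   4    3    3    3    4
  e   5    4    4    4    4
Edit distance = dp[5][4] = 4

4


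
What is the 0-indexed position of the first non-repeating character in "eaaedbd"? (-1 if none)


Input: eaaedbd
Character frequencies:
  'a': 2
  'b': 1
  'd': 2
  'e': 2
Scanning left to right for freq == 1:
  Position 0 ('e'): freq=2, skip
  Position 1 ('a'): freq=2, skip
  Position 2 ('a'): freq=2, skip
  Position 3 ('e'): freq=2, skip
  Position 4 ('d'): freq=2, skip
  Position 5 ('b'): unique! => answer = 5

5


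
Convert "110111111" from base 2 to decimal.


Input: "110111111" in base 2
Positional expansion:
  Digit '1' (value 1) x 2^8 = 256
  Digit '1' (value 1) x 2^7 = 128
  Digit '0' (value 0) x 2^6 = 0
  Digit '1' (value 1) x 2^5 = 32
  Digit '1' (value 1) x 2^4 = 16
  Digit '1' (value 1) x 2^3 = 8
  Digit '1' (value 1) x 2^2 = 4
  Digit '1' (value 1) x 2^1 = 2
  Digit '1' (value 1) x 2^0 = 1
Sum = 447

447


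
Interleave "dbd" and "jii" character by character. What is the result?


Interleaving "dbd" and "jii":
  Position 0: 'd' from first, 'j' from second => "dj"
  Position 1: 'b' from first, 'i' from second => "bi"
  Position 2: 'd' from first, 'i' from second => "di"
Result: djbidi

djbidi


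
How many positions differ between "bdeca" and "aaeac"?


Comparing "bdeca" and "aaeac" position by position:
  Position 0: 'b' vs 'a' => DIFFER
  Position 1: 'd' vs 'a' => DIFFER
  Position 2: 'e' vs 'e' => same
  Position 3: 'c' vs 'a' => DIFFER
  Position 4: 'a' vs 'c' => DIFFER
Positions that differ: 4

4


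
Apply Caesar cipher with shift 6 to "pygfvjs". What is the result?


Caesar cipher: shift "pygfvjs" by 6
  'p' (pos 15) + 6 = pos 21 = 'v'
  'y' (pos 24) + 6 = pos 4 = 'e'
  'g' (pos 6) + 6 = pos 12 = 'm'
  'f' (pos 5) + 6 = pos 11 = 'l'
  'v' (pos 21) + 6 = pos 1 = 'b'
  'j' (pos 9) + 6 = pos 15 = 'p'
  's' (pos 18) + 6 = pos 24 = 'y'
Result: vemlbpy

vemlbpy


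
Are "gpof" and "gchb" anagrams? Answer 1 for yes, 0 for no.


Strings: "gpof", "gchb"
Sorted first:  fgop
Sorted second: bcgh
Differ at position 0: 'f' vs 'b' => not anagrams

0


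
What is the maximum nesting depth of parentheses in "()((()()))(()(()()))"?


Input: "()((()()))(()(()()))"
Tracking depth:
  Position 0 '(': depth becomes 1
  Position 1 ')': depth becomes 0
  Position 2 '(': depth becomes 1
  Position 3 '(': depth becomes 2
  Position 4 '(': depth becomes 3
  Position 5 ')': depth becomes 2
  Position 6 '(': depth becomes 3
  Position 7 ')': depth becomes 2
  Position 8 ')': depth becomes 1
  Position 9 ')': depth becomes 0
  Position 10 '(': depth becomes 1
  Position 11 '(': depth becomes 2
  Position 12 ')': depth becomes 1
  Position 13 '(': depth becomes 2
  Position 14 '(': depth becomes 3
  Position 15 ')': depth becomes 2
  Position 16 '(': depth becomes 3
  Position 17 ')': depth becomes 2
  Position 18 ')': depth becomes 1
  Position 19 ')': depth becomes 0
Maximum depth reached: 3

3


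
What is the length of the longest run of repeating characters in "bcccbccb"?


Input: "bcccbccb"
Scanning for longest run:
  Position 1 ('c'): new char, reset run to 1
  Position 2 ('c'): continues run of 'c', length=2
  Position 3 ('c'): continues run of 'c', length=3
  Position 4 ('b'): new char, reset run to 1
  Position 5 ('c'): new char, reset run to 1
  Position 6 ('c'): continues run of 'c', length=2
  Position 7 ('b'): new char, reset run to 1
Longest run: 'c' with length 3

3


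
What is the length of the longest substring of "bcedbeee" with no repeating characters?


Input: "bcedbeee"
Sliding window (track last position of each char):
  Position 0 ('b'): window [0,0] length 1 -- new best
  Position 1 ('c'): window [0,1] length 2 -- new best
  Position 2 ('e'): window [0,2] length 3 -- new best
  Position 3 ('d'): window [0,3] length 4 -- new best
  Position 4 ('b'): repeat (last at 0), move window start to 1
  Position 4 ('b'): window [1,4] length 4
  Position 5 ('e'): repeat (last at 2), move window start to 3
  Position 5 ('e'): window [3,5] length 3
  Position 6 ('e'): repeat (last at 5), move window start to 6
  Position 6 ('e'): window [6,6] length 1
  Position 7 ('e'): repeat (last at 6), move window start to 7
  Position 7 ('e'): window [7,7] length 1
Longest substring with no repeats: "bced" with length 4

4


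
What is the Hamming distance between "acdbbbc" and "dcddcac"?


Comparing "acdbbbc" and "dcddcac" position by position:
  Position 0: 'a' vs 'd' => differ
  Position 1: 'c' vs 'c' => same
  Position 2: 'd' vs 'd' => same
  Position 3: 'b' vs 'd' => differ
  Position 4: 'b' vs 'c' => differ
  Position 5: 'b' vs 'a' => differ
  Position 6: 'c' vs 'c' => same
Total differences (Hamming distance): 4

4


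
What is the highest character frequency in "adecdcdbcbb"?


Input: adecdcdbcbb
Character counts:
  'a': 1
  'b': 3
  'c': 3
  'd': 3
  'e': 1
Maximum frequency: 3

3


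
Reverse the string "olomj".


Input: olomj
Reading characters right to left:
  Position 4: 'j'
  Position 3: 'm'
  Position 2: 'o'
  Position 1: 'l'
  Position 0: 'o'
Reversed: jmolo

jmolo


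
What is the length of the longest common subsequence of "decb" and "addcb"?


LCS of "decb" and "addcb"
DP table:
           a    d    d    c    b
      0    0    0    0    0    0
  d   0    0    1    1    1    1
  e   0    0    1    1    1    1
  c   0    0    1    1    2    2
  b   0    0    1    1    2    3
LCS length = dp[4][5] = 3

3


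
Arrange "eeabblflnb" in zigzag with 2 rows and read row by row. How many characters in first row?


Zigzag "eeabblflnb" into 2 rows:
Placing characters:
  'e' => row 0
  'e' => row 1
  'a' => row 0
  'b' => row 1
  'b' => row 0
  'l' => row 1
  'f' => row 0
  'l' => row 1
  'n' => row 0
  'b' => row 1
Rows:
  Row 0: "eabfn"
  Row 1: "ebllb"
First row length: 5

5


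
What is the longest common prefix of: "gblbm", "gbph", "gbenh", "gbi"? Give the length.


Words: gblbm, gbph, gbenh, gbi
  Position 0: all 'g' => match
  Position 1: all 'b' => match
  Position 2: ('l', 'p', 'e', 'i') => mismatch, stop
LCP = "gb" (length 2)

2


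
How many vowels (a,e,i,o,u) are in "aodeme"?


Input: aodeme
Checking each character:
  'a' at position 0: vowel (running total: 1)
  'o' at position 1: vowel (running total: 2)
  'd' at position 2: consonant
  'e' at position 3: vowel (running total: 3)
  'm' at position 4: consonant
  'e' at position 5: vowel (running total: 4)
Total vowels: 4

4


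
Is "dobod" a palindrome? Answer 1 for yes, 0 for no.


Input: dobod
Reversed: dobod
  Compare pos 0 ('d') with pos 4 ('d'): match
  Compare pos 1 ('o') with pos 3 ('o'): match
Result: palindrome

1


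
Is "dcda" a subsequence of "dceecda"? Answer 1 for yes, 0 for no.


Check if "dcda" is a subsequence of "dceecda"
Greedy scan:
  Position 0 ('d'): matches sub[0] = 'd'
  Position 1 ('c'): matches sub[1] = 'c'
  Position 2 ('e'): no match needed
  Position 3 ('e'): no match needed
  Position 4 ('c'): no match needed
  Position 5 ('d'): matches sub[2] = 'd'
  Position 6 ('a'): matches sub[3] = 'a'
All 4 characters matched => is a subsequence

1


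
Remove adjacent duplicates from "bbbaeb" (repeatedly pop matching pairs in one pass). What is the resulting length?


Input: bbbaeb
Stack-based adjacent duplicate removal:
  Read 'b': push. Stack: b
  Read 'b': matches stack top 'b' => pop. Stack: (empty)
  Read 'b': push. Stack: b
  Read 'a': push. Stack: ba
  Read 'e': push. Stack: bae
  Read 'b': push. Stack: baeb
Final stack: "baeb" (length 4)

4


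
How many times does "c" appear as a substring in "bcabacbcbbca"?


Searching for "c" in "bcabacbcbbca"
Scanning each position:
  Position 0: "b" => no
  Position 1: "c" => MATCH
  Position 2: "a" => no
  Position 3: "b" => no
  Position 4: "a" => no
  Position 5: "c" => MATCH
  Position 6: "b" => no
  Position 7: "c" => MATCH
  Position 8: "b" => no
  Position 9: "b" => no
  Position 10: "c" => MATCH
  Position 11: "a" => no
Total occurrences: 4

4


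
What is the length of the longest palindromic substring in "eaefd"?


Input: "eaefd"
Checking substrings for palindromes:
  [0:3] "eae" (len 3) => palindrome
Longest palindromic substring: "eae" with length 3

3


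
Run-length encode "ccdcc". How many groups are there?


Input: ccdcc
Scanning for consecutive runs:
  Group 1: 'c' x 2 (positions 0-1)
  Group 2: 'd' x 1 (positions 2-2)
  Group 3: 'c' x 2 (positions 3-4)
Total groups: 3

3


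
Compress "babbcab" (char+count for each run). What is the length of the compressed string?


Input: babbcab
Runs:
  'b' x 1 => "b1"
  'a' x 1 => "a1"
  'b' x 2 => "b2"
  'c' x 1 => "c1"
  'a' x 1 => "a1"
  'b' x 1 => "b1"
Compressed: "b1a1b2c1a1b1"
Compressed length: 12

12


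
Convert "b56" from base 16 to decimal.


Input: "b56" in base 16
Positional expansion:
  Digit 'b' (value 11) x 16^2 = 2816
  Digit '5' (value 5) x 16^1 = 80
  Digit '6' (value 6) x 16^0 = 6
Sum = 2902

2902


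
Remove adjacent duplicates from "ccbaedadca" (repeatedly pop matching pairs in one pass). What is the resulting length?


Input: ccbaedadca
Stack-based adjacent duplicate removal:
  Read 'c': push. Stack: c
  Read 'c': matches stack top 'c' => pop. Stack: (empty)
  Read 'b': push. Stack: b
  Read 'a': push. Stack: ba
  Read 'e': push. Stack: bae
  Read 'd': push. Stack: baed
  Read 'a': push. Stack: baeda
  Read 'd': push. Stack: baedad
  Read 'c': push. Stack: baedadc
  Read 'a': push. Stack: baedadca
Final stack: "baedadca" (length 8)

8


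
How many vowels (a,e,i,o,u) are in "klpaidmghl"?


Input: klpaidmghl
Checking each character:
  'k' at position 0: consonant
  'l' at position 1: consonant
  'p' at position 2: consonant
  'a' at position 3: vowel (running total: 1)
  'i' at position 4: vowel (running total: 2)
  'd' at position 5: consonant
  'm' at position 6: consonant
  'g' at position 7: consonant
  'h' at position 8: consonant
  'l' at position 9: consonant
Total vowels: 2

2


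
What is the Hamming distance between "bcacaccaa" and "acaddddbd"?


Comparing "bcacaccaa" and "acaddddbd" position by position:
  Position 0: 'b' vs 'a' => differ
  Position 1: 'c' vs 'c' => same
  Position 2: 'a' vs 'a' => same
  Position 3: 'c' vs 'd' => differ
  Position 4: 'a' vs 'd' => differ
  Position 5: 'c' vs 'd' => differ
  Position 6: 'c' vs 'd' => differ
  Position 7: 'a' vs 'b' => differ
  Position 8: 'a' vs 'd' => differ
Total differences (Hamming distance): 7

7


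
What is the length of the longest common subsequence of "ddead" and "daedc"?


LCS of "ddead" and "daedc"
DP table:
           d    a    e    d    c
      0    0    0    0    0    0
  d   0    1    1    1    1    1
  d   0    1    1    1    2    2
  e   0    1    1    2    2    2
  a   0    1    2    2    2    2
  d   0    1    2    2    3    3
LCS length = dp[5][5] = 3

3


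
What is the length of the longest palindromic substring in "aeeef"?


Input: "aeeef"
Checking substrings for palindromes:
  [1:4] "eee" (len 3) => palindrome
  [1:3] "ee" (len 2) => palindrome
  [2:4] "ee" (len 2) => palindrome
Longest palindromic substring: "eee" with length 3

3


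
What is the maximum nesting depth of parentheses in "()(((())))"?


Input: "()(((())))"
Tracking depth:
  Position 0 '(': depth becomes 1
  Position 1 ')': depth becomes 0
  Position 2 '(': depth becomes 1
  Position 3 '(': depth becomes 2
  Position 4 '(': depth becomes 3
  Position 5 '(': depth becomes 4
  Position 6 ')': depth becomes 3
  Position 7 ')': depth becomes 2
  Position 8 ')': depth becomes 1
  Position 9 ')': depth becomes 0
Maximum depth reached: 4

4


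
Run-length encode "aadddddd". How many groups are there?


Input: aadddddd
Scanning for consecutive runs:
  Group 1: 'a' x 2 (positions 0-1)
  Group 2: 'd' x 6 (positions 2-7)
Total groups: 2

2


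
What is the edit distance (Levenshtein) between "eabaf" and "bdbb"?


Computing edit distance: "eabaf" -> "bdbb"
DP table:
           b    d    b    b
      0    1    2    3    4
  e   1    1    2    3    4
  a   2    2    2    3    4
  b   3    2    3    2    3
  a   4    3    3    3    3
  f   5    4    4    4    4
Edit distance = dp[5][4] = 4

4


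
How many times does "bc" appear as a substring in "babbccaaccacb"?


Searching for "bc" in "babbccaaccacb"
Scanning each position:
  Position 0: "ba" => no
  Position 1: "ab" => no
  Position 2: "bb" => no
  Position 3: "bc" => MATCH
  Position 4: "cc" => no
  Position 5: "ca" => no
  Position 6: "aa" => no
  Position 7: "ac" => no
  Position 8: "cc" => no
  Position 9: "ca" => no
  Position 10: "ac" => no
  Position 11: "cb" => no
Total occurrences: 1

1


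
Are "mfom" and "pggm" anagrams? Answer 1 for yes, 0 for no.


Strings: "mfom", "pggm"
Sorted first:  fmmo
Sorted second: ggmp
Differ at position 0: 'f' vs 'g' => not anagrams

0


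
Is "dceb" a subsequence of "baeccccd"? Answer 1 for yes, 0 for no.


Check if "dceb" is a subsequence of "baeccccd"
Greedy scan:
  Position 0 ('b'): no match needed
  Position 1 ('a'): no match needed
  Position 2 ('e'): no match needed
  Position 3 ('c'): no match needed
  Position 4 ('c'): no match needed
  Position 5 ('c'): no match needed
  Position 6 ('c'): no match needed
  Position 7 ('d'): matches sub[0] = 'd'
Only matched 1/4 characters => not a subsequence

0


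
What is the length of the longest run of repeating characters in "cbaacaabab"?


Input: "cbaacaabab"
Scanning for longest run:
  Position 1 ('b'): new char, reset run to 1
  Position 2 ('a'): new char, reset run to 1
  Position 3 ('a'): continues run of 'a', length=2
  Position 4 ('c'): new char, reset run to 1
  Position 5 ('a'): new char, reset run to 1
  Position 6 ('a'): continues run of 'a', length=2
  Position 7 ('b'): new char, reset run to 1
  Position 8 ('a'): new char, reset run to 1
  Position 9 ('b'): new char, reset run to 1
Longest run: 'a' with length 2

2


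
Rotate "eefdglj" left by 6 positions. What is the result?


Input: "eefdglj", rotate left by 6
First 6 characters: "eefdgl"
Remaining characters: "j"
Concatenate remaining + first: "j" + "eefdgl" = "jeefdgl"

jeefdgl


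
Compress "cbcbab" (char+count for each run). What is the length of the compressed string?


Input: cbcbab
Runs:
  'c' x 1 => "c1"
  'b' x 1 => "b1"
  'c' x 1 => "c1"
  'b' x 1 => "b1"
  'a' x 1 => "a1"
  'b' x 1 => "b1"
Compressed: "c1b1c1b1a1b1"
Compressed length: 12

12


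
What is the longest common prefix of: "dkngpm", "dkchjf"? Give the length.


Words: dkngpm, dkchjf
  Position 0: all 'd' => match
  Position 1: all 'k' => match
  Position 2: ('n', 'c') => mismatch, stop
LCP = "dk" (length 2)

2


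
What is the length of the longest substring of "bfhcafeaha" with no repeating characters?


Input: "bfhcafeaha"
Sliding window (track last position of each char):
  Position 0 ('b'): window [0,0] length 1 -- new best
  Position 1 ('f'): window [0,1] length 2 -- new best
  Position 2 ('h'): window [0,2] length 3 -- new best
  Position 3 ('c'): window [0,3] length 4 -- new best
  Position 4 ('a'): window [0,4] length 5 -- new best
  Position 5 ('f'): repeat (last at 1), move window start to 2
  Position 5 ('f'): window [2,5] length 4
  Position 6 ('e'): window [2,6] length 5
  Position 7 ('a'): repeat (last at 4), move window start to 5
  Position 7 ('a'): window [5,7] length 3
  Position 8 ('h'): window [5,8] length 4
  Position 9 ('a'): repeat (last at 7), move window start to 8
  Position 9 ('a'): window [8,9] length 2
Longest substring with no repeats: "bfhca" with length 5

5


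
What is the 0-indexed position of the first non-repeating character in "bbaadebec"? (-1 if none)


Input: bbaadebec
Character frequencies:
  'a': 2
  'b': 3
  'c': 1
  'd': 1
  'e': 2
Scanning left to right for freq == 1:
  Position 0 ('b'): freq=3, skip
  Position 1 ('b'): freq=3, skip
  Position 2 ('a'): freq=2, skip
  Position 3 ('a'): freq=2, skip
  Position 4 ('d'): unique! => answer = 4

4


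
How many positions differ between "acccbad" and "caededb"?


Comparing "acccbad" and "caededb" position by position:
  Position 0: 'a' vs 'c' => DIFFER
  Position 1: 'c' vs 'a' => DIFFER
  Position 2: 'c' vs 'e' => DIFFER
  Position 3: 'c' vs 'd' => DIFFER
  Position 4: 'b' vs 'e' => DIFFER
  Position 5: 'a' vs 'd' => DIFFER
  Position 6: 'd' vs 'b' => DIFFER
Positions that differ: 7

7


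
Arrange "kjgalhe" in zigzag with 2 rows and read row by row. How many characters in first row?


Zigzag "kjgalhe" into 2 rows:
Placing characters:
  'k' => row 0
  'j' => row 1
  'g' => row 0
  'a' => row 1
  'l' => row 0
  'h' => row 1
  'e' => row 0
Rows:
  Row 0: "kgle"
  Row 1: "jah"
First row length: 4

4


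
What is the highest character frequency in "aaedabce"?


Input: aaedabce
Character counts:
  'a': 3
  'b': 1
  'c': 1
  'd': 1
  'e': 2
Maximum frequency: 3

3


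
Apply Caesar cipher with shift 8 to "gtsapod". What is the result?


Caesar cipher: shift "gtsapod" by 8
  'g' (pos 6) + 8 = pos 14 = 'o'
  't' (pos 19) + 8 = pos 1 = 'b'
  's' (pos 18) + 8 = pos 0 = 'a'
  'a' (pos 0) + 8 = pos 8 = 'i'
  'p' (pos 15) + 8 = pos 23 = 'x'
  'o' (pos 14) + 8 = pos 22 = 'w'
  'd' (pos 3) + 8 = pos 11 = 'l'
Result: obaixwl

obaixwl


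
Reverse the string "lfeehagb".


Input: lfeehagb
Reading characters right to left:
  Position 7: 'b'
  Position 6: 'g'
  Position 5: 'a'
  Position 4: 'h'
  Position 3: 'e'
  Position 2: 'e'
  Position 1: 'f'
  Position 0: 'l'
Reversed: bgaheefl

bgaheefl


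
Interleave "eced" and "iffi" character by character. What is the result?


Interleaving "eced" and "iffi":
  Position 0: 'e' from first, 'i' from second => "ei"
  Position 1: 'c' from first, 'f' from second => "cf"
  Position 2: 'e' from first, 'f' from second => "ef"
  Position 3: 'd' from first, 'i' from second => "di"
Result: eicfefdi

eicfefdi


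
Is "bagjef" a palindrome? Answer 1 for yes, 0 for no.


Input: bagjef
Reversed: fejgab
  Compare pos 0 ('b') with pos 5 ('f'): MISMATCH
  Compare pos 1 ('a') with pos 4 ('e'): MISMATCH
  Compare pos 2 ('g') with pos 3 ('j'): MISMATCH
Result: not a palindrome

0


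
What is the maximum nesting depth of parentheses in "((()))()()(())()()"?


Input: "((()))()()(())()()"
Tracking depth:
  Position 0 '(': depth becomes 1
  Position 1 '(': depth becomes 2
  Position 2 '(': depth becomes 3
  Position 3 ')': depth becomes 2
  Position 4 ')': depth becomes 1
  Position 5 ')': depth becomes 0
  Position 6 '(': depth becomes 1
  Position 7 ')': depth becomes 0
  Position 8 '(': depth becomes 1
  Position 9 ')': depth becomes 0
  Position 10 '(': depth becomes 1
  Position 11 '(': depth becomes 2
  Position 12 ')': depth becomes 1
  Position 13 ')': depth becomes 0
  Position 14 '(': depth becomes 1
  Position 15 ')': depth becomes 0
  Position 16 '(': depth becomes 1
  Position 17 ')': depth becomes 0
Maximum depth reached: 3

3


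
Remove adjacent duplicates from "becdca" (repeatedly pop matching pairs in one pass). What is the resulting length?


Input: becdca
Stack-based adjacent duplicate removal:
  Read 'b': push. Stack: b
  Read 'e': push. Stack: be
  Read 'c': push. Stack: bec
  Read 'd': push. Stack: becd
  Read 'c': push. Stack: becdc
  Read 'a': push. Stack: becdca
Final stack: "becdca" (length 6)

6


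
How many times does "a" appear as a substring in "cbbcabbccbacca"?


Searching for "a" in "cbbcabbccbacca"
Scanning each position:
  Position 0: "c" => no
  Position 1: "b" => no
  Position 2: "b" => no
  Position 3: "c" => no
  Position 4: "a" => MATCH
  Position 5: "b" => no
  Position 6: "b" => no
  Position 7: "c" => no
  Position 8: "c" => no
  Position 9: "b" => no
  Position 10: "a" => MATCH
  Position 11: "c" => no
  Position 12: "c" => no
  Position 13: "a" => MATCH
Total occurrences: 3

3


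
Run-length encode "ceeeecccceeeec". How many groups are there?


Input: ceeeecccceeeec
Scanning for consecutive runs:
  Group 1: 'c' x 1 (positions 0-0)
  Group 2: 'e' x 4 (positions 1-4)
  Group 3: 'c' x 4 (positions 5-8)
  Group 4: 'e' x 4 (positions 9-12)
  Group 5: 'c' x 1 (positions 13-13)
Total groups: 5

5


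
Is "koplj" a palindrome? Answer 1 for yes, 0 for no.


Input: koplj
Reversed: jlpok
  Compare pos 0 ('k') with pos 4 ('j'): MISMATCH
  Compare pos 1 ('o') with pos 3 ('l'): MISMATCH
Result: not a palindrome

0


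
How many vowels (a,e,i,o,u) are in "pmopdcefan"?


Input: pmopdcefan
Checking each character:
  'p' at position 0: consonant
  'm' at position 1: consonant
  'o' at position 2: vowel (running total: 1)
  'p' at position 3: consonant
  'd' at position 4: consonant
  'c' at position 5: consonant
  'e' at position 6: vowel (running total: 2)
  'f' at position 7: consonant
  'a' at position 8: vowel (running total: 3)
  'n' at position 9: consonant
Total vowels: 3

3


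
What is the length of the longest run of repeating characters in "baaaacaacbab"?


Input: "baaaacaacbab"
Scanning for longest run:
  Position 1 ('a'): new char, reset run to 1
  Position 2 ('a'): continues run of 'a', length=2
  Position 3 ('a'): continues run of 'a', length=3
  Position 4 ('a'): continues run of 'a', length=4
  Position 5 ('c'): new char, reset run to 1
  Position 6 ('a'): new char, reset run to 1
  Position 7 ('a'): continues run of 'a', length=2
  Position 8 ('c'): new char, reset run to 1
  Position 9 ('b'): new char, reset run to 1
  Position 10 ('a'): new char, reset run to 1
  Position 11 ('b'): new char, reset run to 1
Longest run: 'a' with length 4

4


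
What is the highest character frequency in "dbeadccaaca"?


Input: dbeadccaaca
Character counts:
  'a': 4
  'b': 1
  'c': 3
  'd': 2
  'e': 1
Maximum frequency: 4

4


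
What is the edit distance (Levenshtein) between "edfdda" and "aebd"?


Computing edit distance: "edfdda" -> "aebd"
DP table:
           a    e    b    d
      0    1    2    3    4
  e   1    1    1    2    3
  d   2    2    2    2    2
  f   3    3    3    3    3
  d   4    4    4    4    3
  d   5    5    5    5    4
  a   6    5    6    6    5
Edit distance = dp[6][4] = 5

5


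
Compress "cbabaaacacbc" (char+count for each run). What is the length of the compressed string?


Input: cbabaaacacbc
Runs:
  'c' x 1 => "c1"
  'b' x 1 => "b1"
  'a' x 1 => "a1"
  'b' x 1 => "b1"
  'a' x 3 => "a3"
  'c' x 1 => "c1"
  'a' x 1 => "a1"
  'c' x 1 => "c1"
  'b' x 1 => "b1"
  'c' x 1 => "c1"
Compressed: "c1b1a1b1a3c1a1c1b1c1"
Compressed length: 20

20


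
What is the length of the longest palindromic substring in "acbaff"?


Input: "acbaff"
Checking substrings for palindromes:
  [4:6] "ff" (len 2) => palindrome
Longest palindromic substring: "ff" with length 2

2


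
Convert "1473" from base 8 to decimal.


Input: "1473" in base 8
Positional expansion:
  Digit '1' (value 1) x 8^3 = 512
  Digit '4' (value 4) x 8^2 = 256
  Digit '7' (value 7) x 8^1 = 56
  Digit '3' (value 3) x 8^0 = 3
Sum = 827

827


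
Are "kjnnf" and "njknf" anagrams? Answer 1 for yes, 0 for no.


Strings: "kjnnf", "njknf"
Sorted first:  fjknn
Sorted second: fjknn
Sorted forms match => anagrams

1


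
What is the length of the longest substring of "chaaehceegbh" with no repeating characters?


Input: "chaaehceegbh"
Sliding window (track last position of each char):
  Position 0 ('c'): window [0,0] length 1 -- new best
  Position 1 ('h'): window [0,1] length 2 -- new best
  Position 2 ('a'): window [0,2] length 3 -- new best
  Position 3 ('a'): repeat (last at 2), move window start to 3
  Position 3 ('a'): window [3,3] length 1
  Position 4 ('e'): window [3,4] length 2
  Position 5 ('h'): window [3,5] length 3
  Position 6 ('c'): window [3,6] length 4 -- new best
  Position 7 ('e'): repeat (last at 4), move window start to 5
  Position 7 ('e'): window [5,7] length 3
  Position 8 ('e'): repeat (last at 7), move window start to 8
  Position 8 ('e'): window [8,8] length 1
  Position 9 ('g'): window [8,9] length 2
  Position 10 ('b'): window [8,10] length 3
  Position 11 ('h'): window [8,11] length 4
Longest substring with no repeats: "aehc" with length 4

4


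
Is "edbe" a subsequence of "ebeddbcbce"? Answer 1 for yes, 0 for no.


Check if "edbe" is a subsequence of "ebeddbcbce"
Greedy scan:
  Position 0 ('e'): matches sub[0] = 'e'
  Position 1 ('b'): no match needed
  Position 2 ('e'): no match needed
  Position 3 ('d'): matches sub[1] = 'd'
  Position 4 ('d'): no match needed
  Position 5 ('b'): matches sub[2] = 'b'
  Position 6 ('c'): no match needed
  Position 7 ('b'): no match needed
  Position 8 ('c'): no match needed
  Position 9 ('e'): matches sub[3] = 'e'
All 4 characters matched => is a subsequence

1


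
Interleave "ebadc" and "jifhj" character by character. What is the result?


Interleaving "ebadc" and "jifhj":
  Position 0: 'e' from first, 'j' from second => "ej"
  Position 1: 'b' from first, 'i' from second => "bi"
  Position 2: 'a' from first, 'f' from second => "af"
  Position 3: 'd' from first, 'h' from second => "dh"
  Position 4: 'c' from first, 'j' from second => "cj"
Result: ejbiafdhcj

ejbiafdhcj


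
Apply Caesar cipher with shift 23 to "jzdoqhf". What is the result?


Caesar cipher: shift "jzdoqhf" by 23
  'j' (pos 9) + 23 = pos 6 = 'g'
  'z' (pos 25) + 23 = pos 22 = 'w'
  'd' (pos 3) + 23 = pos 0 = 'a'
  'o' (pos 14) + 23 = pos 11 = 'l'
  'q' (pos 16) + 23 = pos 13 = 'n'
  'h' (pos 7) + 23 = pos 4 = 'e'
  'f' (pos 5) + 23 = pos 2 = 'c'
Result: gwalnec

gwalnec


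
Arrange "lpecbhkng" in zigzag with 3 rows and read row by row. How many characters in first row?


Zigzag "lpecbhkng" into 3 rows:
Placing characters:
  'l' => row 0
  'p' => row 1
  'e' => row 2
  'c' => row 1
  'b' => row 0
  'h' => row 1
  'k' => row 2
  'n' => row 1
  'g' => row 0
Rows:
  Row 0: "lbg"
  Row 1: "pchn"
  Row 2: "ek"
First row length: 3

3


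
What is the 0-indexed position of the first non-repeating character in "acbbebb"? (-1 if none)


Input: acbbebb
Character frequencies:
  'a': 1
  'b': 4
  'c': 1
  'e': 1
Scanning left to right for freq == 1:
  Position 0 ('a'): unique! => answer = 0

0


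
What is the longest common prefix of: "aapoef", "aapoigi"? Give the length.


Words: aapoef, aapoigi
  Position 0: all 'a' => match
  Position 1: all 'a' => match
  Position 2: all 'p' => match
  Position 3: all 'o' => match
  Position 4: ('e', 'i') => mismatch, stop
LCP = "aapo" (length 4)

4


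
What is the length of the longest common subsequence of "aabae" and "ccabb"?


LCS of "aabae" and "ccabb"
DP table:
           c    c    a    b    b
      0    0    0    0    0    0
  a   0    0    0    1    1    1
  a   0    0    0    1    1    1
  b   0    0    0    1    2    2
  a   0    0    0    1    2    2
  e   0    0    0    1    2    2
LCS length = dp[5][5] = 2

2


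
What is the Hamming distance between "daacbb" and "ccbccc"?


Comparing "daacbb" and "ccbccc" position by position:
  Position 0: 'd' vs 'c' => differ
  Position 1: 'a' vs 'c' => differ
  Position 2: 'a' vs 'b' => differ
  Position 3: 'c' vs 'c' => same
  Position 4: 'b' vs 'c' => differ
  Position 5: 'b' vs 'c' => differ
Total differences (Hamming distance): 5

5


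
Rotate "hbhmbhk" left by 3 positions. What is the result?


Input: "hbhmbhk", rotate left by 3
First 3 characters: "hbh"
Remaining characters: "mbhk"
Concatenate remaining + first: "mbhk" + "hbh" = "mbhkhbh"

mbhkhbh


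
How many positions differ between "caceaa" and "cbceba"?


Comparing "caceaa" and "cbceba" position by position:
  Position 0: 'c' vs 'c' => same
  Position 1: 'a' vs 'b' => DIFFER
  Position 2: 'c' vs 'c' => same
  Position 3: 'e' vs 'e' => same
  Position 4: 'a' vs 'b' => DIFFER
  Position 5: 'a' vs 'a' => same
Positions that differ: 2

2


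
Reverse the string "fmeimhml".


Input: fmeimhml
Reading characters right to left:
  Position 7: 'l'
  Position 6: 'm'
  Position 5: 'h'
  Position 4: 'm'
  Position 3: 'i'
  Position 2: 'e'
  Position 1: 'm'
  Position 0: 'f'
Reversed: lmhmiemf

lmhmiemf


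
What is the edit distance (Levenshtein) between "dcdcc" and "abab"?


Computing edit distance: "dcdcc" -> "abab"
DP table:
           a    b    a    b
      0    1    2    3    4
  d   1    1    2    3    4
  c   2    2    2    3    4
  d   3    3    3    3    4
  c   4    4    4    4    4
  c   5    5    5    5    5
Edit distance = dp[5][4] = 5

5


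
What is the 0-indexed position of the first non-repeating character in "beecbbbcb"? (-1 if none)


Input: beecbbbcb
Character frequencies:
  'b': 5
  'c': 2
  'e': 2
Scanning left to right for freq == 1:
  Position 0 ('b'): freq=5, skip
  Position 1 ('e'): freq=2, skip
  Position 2 ('e'): freq=2, skip
  Position 3 ('c'): freq=2, skip
  Position 4 ('b'): freq=5, skip
  Position 5 ('b'): freq=5, skip
  Position 6 ('b'): freq=5, skip
  Position 7 ('c'): freq=2, skip
  Position 8 ('b'): freq=5, skip
  No unique character found => answer = -1

-1


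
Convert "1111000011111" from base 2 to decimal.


Input: "1111000011111" in base 2
Positional expansion:
  Digit '1' (value 1) x 2^12 = 4096
  Digit '1' (value 1) x 2^11 = 2048
  Digit '1' (value 1) x 2^10 = 1024
  Digit '1' (value 1) x 2^9 = 512
  Digit '0' (value 0) x 2^8 = 0
  Digit '0' (value 0) x 2^7 = 0
  Digit '0' (value 0) x 2^6 = 0
  Digit '0' (value 0) x 2^5 = 0
  Digit '1' (value 1) x 2^4 = 16
  Digit '1' (value 1) x 2^3 = 8
  Digit '1' (value 1) x 2^2 = 4
  Digit '1' (value 1) x 2^1 = 2
  Digit '1' (value 1) x 2^0 = 1
Sum = 7711

7711


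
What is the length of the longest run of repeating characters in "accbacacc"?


Input: "accbacacc"
Scanning for longest run:
  Position 1 ('c'): new char, reset run to 1
  Position 2 ('c'): continues run of 'c', length=2
  Position 3 ('b'): new char, reset run to 1
  Position 4 ('a'): new char, reset run to 1
  Position 5 ('c'): new char, reset run to 1
  Position 6 ('a'): new char, reset run to 1
  Position 7 ('c'): new char, reset run to 1
  Position 8 ('c'): continues run of 'c', length=2
Longest run: 'c' with length 2

2


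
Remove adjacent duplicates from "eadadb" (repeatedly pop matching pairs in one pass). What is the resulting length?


Input: eadadb
Stack-based adjacent duplicate removal:
  Read 'e': push. Stack: e
  Read 'a': push. Stack: ea
  Read 'd': push. Stack: ead
  Read 'a': push. Stack: eada
  Read 'd': push. Stack: eadad
  Read 'b': push. Stack: eadadb
Final stack: "eadadb" (length 6)

6


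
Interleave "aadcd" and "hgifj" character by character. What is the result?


Interleaving "aadcd" and "hgifj":
  Position 0: 'a' from first, 'h' from second => "ah"
  Position 1: 'a' from first, 'g' from second => "ag"
  Position 2: 'd' from first, 'i' from second => "di"
  Position 3: 'c' from first, 'f' from second => "cf"
  Position 4: 'd' from first, 'j' from second => "dj"
Result: ahagdicfdj

ahagdicfdj


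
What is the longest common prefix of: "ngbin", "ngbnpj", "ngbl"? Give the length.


Words: ngbin, ngbnpj, ngbl
  Position 0: all 'n' => match
  Position 1: all 'g' => match
  Position 2: all 'b' => match
  Position 3: ('i', 'n', 'l') => mismatch, stop
LCP = "ngb" (length 3)

3


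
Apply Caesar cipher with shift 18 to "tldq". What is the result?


Caesar cipher: shift "tldq" by 18
  't' (pos 19) + 18 = pos 11 = 'l'
  'l' (pos 11) + 18 = pos 3 = 'd'
  'd' (pos 3) + 18 = pos 21 = 'v'
  'q' (pos 16) + 18 = pos 8 = 'i'
Result: ldvi

ldvi


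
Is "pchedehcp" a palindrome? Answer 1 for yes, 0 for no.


Input: pchedehcp
Reversed: pchedehcp
  Compare pos 0 ('p') with pos 8 ('p'): match
  Compare pos 1 ('c') with pos 7 ('c'): match
  Compare pos 2 ('h') with pos 6 ('h'): match
  Compare pos 3 ('e') with pos 5 ('e'): match
Result: palindrome

1


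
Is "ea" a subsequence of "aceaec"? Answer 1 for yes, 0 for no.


Check if "ea" is a subsequence of "aceaec"
Greedy scan:
  Position 0 ('a'): no match needed
  Position 1 ('c'): no match needed
  Position 2 ('e'): matches sub[0] = 'e'
  Position 3 ('a'): matches sub[1] = 'a'
  Position 4 ('e'): no match needed
  Position 5 ('c'): no match needed
All 2 characters matched => is a subsequence

1


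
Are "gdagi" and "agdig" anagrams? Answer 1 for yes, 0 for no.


Strings: "gdagi", "agdig"
Sorted first:  adggi
Sorted second: adggi
Sorted forms match => anagrams

1


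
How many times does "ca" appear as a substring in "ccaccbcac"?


Searching for "ca" in "ccaccbcac"
Scanning each position:
  Position 0: "cc" => no
  Position 1: "ca" => MATCH
  Position 2: "ac" => no
  Position 3: "cc" => no
  Position 4: "cb" => no
  Position 5: "bc" => no
  Position 6: "ca" => MATCH
  Position 7: "ac" => no
Total occurrences: 2

2


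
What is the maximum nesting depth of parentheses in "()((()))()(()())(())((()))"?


Input: "()((()))()(()())(())((()))"
Tracking depth:
  Position 0 '(': depth becomes 1
  Position 1 ')': depth becomes 0
  Position 2 '(': depth becomes 1
  Position 3 '(': depth becomes 2
  Position 4 '(': depth becomes 3
  Position 5 ')': depth becomes 2
  Position 6 ')': depth becomes 1
  Position 7 ')': depth becomes 0
  Position 8 '(': depth becomes 1
  Position 9 ')': depth becomes 0
  Position 10 '(': depth becomes 1
  Position 11 '(': depth becomes 2
  Position 12 ')': depth becomes 1
  Position 13 '(': depth becomes 2
  Position 14 ')': depth becomes 1
  Position 15 ')': depth becomes 0
  Position 16 '(': depth becomes 1
  Position 17 '(': depth becomes 2
  Position 18 ')': depth becomes 1
  Position 19 ')': depth becomes 0
  Position 20 '(': depth becomes 1
  Position 21 '(': depth becomes 2
  Position 22 '(': depth becomes 3
  Position 23 ')': depth becomes 2
  Position 24 ')': depth becomes 1
  Position 25 ')': depth becomes 0
Maximum depth reached: 3

3
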